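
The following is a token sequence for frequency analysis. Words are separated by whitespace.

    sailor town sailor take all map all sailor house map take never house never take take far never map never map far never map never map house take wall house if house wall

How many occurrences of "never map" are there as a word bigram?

Scanning the 32 overlapping bigram windows for "never map":
  position 18–19: never map
  position 20–21: never map
  position 23–24: never map
  position 25–26: never map

4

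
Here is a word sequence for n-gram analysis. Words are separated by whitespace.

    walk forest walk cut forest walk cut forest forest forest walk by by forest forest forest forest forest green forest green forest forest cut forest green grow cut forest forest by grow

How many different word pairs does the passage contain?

15

32 tokens → 31 bigram windows in total.
Repeated bigrams (each contributes count−1 duplicates):
  forest forest: 8
  cut forest: 4
  forest green: 3
  forest walk: 3
  green forest: 2
  walk cut: 2
16 duplicate windows → 31 − 16 = 15 distinct.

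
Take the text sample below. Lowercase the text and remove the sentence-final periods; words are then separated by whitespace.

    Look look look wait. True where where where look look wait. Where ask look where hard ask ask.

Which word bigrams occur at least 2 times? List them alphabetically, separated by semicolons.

look look; look wait; where where

Bigram counts meeting the condition (at least 2 times):
  look look: 3
  look wait: 2
  where where: 2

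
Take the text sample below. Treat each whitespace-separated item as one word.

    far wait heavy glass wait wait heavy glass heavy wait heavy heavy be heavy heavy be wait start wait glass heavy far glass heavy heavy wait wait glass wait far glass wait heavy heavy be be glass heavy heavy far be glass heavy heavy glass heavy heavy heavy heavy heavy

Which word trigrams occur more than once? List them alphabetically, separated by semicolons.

Trigram counts meeting the condition (more than once):
  be glass heavy: 2
  glass heavy heavy: 4
  heavy glass heavy: 2
  heavy heavy be: 3
  heavy heavy heavy: 3
  wait heavy glass: 2
  wait heavy heavy: 2

be glass heavy; glass heavy heavy; heavy glass heavy; heavy heavy be; heavy heavy heavy; wait heavy glass; wait heavy heavy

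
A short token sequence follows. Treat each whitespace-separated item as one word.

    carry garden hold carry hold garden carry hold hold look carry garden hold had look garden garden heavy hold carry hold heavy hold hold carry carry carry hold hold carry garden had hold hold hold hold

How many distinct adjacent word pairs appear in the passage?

19

36 tokens → 35 bigram windows in total.
Repeated bigrams (each contributes count−1 duplicates):
  hold hold: 6
  carry hold: 4
  hold carry: 4
  carry garden: 3
  carry carry: 2
  garden hold: 2
  heavy hold: 2
16 duplicate windows → 35 − 16 = 19 distinct.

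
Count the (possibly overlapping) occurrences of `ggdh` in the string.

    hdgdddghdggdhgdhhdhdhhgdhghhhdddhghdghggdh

Sliding a length-4 window over the 42 characters (39 positions):
  position 10–13: ggdh
  position 39–42: ggdh

2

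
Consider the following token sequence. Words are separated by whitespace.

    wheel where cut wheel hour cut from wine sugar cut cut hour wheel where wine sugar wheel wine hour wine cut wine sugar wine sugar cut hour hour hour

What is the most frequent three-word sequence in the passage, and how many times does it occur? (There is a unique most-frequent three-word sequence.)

Trigram frequencies (highest first):
  wine sugar cut: 2
  wheel where cut: 1
  where cut wheel: 1
  cut wheel hour: 1
  wheel hour cut: 1
  hour cut from: 1
  … (20 more, each ≤ 1)

"wine sugar cut", 2 times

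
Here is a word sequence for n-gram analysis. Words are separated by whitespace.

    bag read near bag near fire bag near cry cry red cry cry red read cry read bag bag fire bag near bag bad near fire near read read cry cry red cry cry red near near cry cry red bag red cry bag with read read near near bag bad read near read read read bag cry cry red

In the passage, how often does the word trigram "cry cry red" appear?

6

Scanning the 58 overlapping trigram windows for "cry cry red":
  position 9–11: cry cry red
  position 12–14: cry cry red
  position 30–32: cry cry red
  position 33–35: cry cry red
  position 38–40: cry cry red
  position 58–60: cry cry red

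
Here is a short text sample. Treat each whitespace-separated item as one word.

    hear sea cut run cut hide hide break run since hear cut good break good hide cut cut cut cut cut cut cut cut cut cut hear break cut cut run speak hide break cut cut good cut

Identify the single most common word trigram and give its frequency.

Trigram frequencies (highest first):
  cut cut cut: 8
  break cut cut: 2
  hear sea cut: 1
  sea cut run: 1
  cut run cut: 1
  run cut hide: 1
  … (22 more, each ≤ 1)

"cut cut cut", 8 times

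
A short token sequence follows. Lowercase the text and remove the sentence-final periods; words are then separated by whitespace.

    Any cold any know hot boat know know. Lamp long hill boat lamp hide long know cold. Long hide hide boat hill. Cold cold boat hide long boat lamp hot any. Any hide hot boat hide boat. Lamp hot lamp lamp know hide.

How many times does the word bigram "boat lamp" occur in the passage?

Scanning the 42 overlapping bigram windows for "boat lamp":
  position 12–13: boat lamp
  position 28–29: boat lamp
  position 37–38: boat lamp

3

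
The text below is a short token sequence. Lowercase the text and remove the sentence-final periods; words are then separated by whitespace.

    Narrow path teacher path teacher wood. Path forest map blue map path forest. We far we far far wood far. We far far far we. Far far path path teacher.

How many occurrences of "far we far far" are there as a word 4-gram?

3

Scanning the 27 overlapping 4-gram windows for "far we far far":
  position 15–18: far we far far
  position 20–23: far we far far
  position 24–27: far we far far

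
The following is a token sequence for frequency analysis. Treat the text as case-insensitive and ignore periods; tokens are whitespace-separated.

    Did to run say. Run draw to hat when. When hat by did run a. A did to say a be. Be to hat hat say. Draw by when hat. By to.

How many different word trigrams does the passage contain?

32 tokens → 30 trigram windows in total.
Repeated trigrams (each contributes count−1 duplicates):
  when hat by: 2
1 duplicate windows → 30 − 1 = 29 distinct.

29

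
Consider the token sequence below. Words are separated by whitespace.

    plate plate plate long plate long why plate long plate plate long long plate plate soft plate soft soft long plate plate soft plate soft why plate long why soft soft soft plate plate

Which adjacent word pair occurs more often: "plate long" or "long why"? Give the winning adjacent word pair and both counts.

"plate long": 5 occurrences
"long why": 2 occurrences

"plate long" (5 vs 2)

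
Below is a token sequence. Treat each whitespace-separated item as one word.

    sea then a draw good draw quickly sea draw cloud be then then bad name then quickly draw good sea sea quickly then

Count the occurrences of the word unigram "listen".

0

Scanning the 23 tokens for "listen":
  (none found)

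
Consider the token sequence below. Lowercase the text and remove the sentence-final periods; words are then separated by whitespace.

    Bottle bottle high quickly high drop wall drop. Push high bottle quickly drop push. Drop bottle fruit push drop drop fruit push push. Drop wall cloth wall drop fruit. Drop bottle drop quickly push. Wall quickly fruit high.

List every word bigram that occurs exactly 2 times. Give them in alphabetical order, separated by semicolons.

Bigram counts meeting the condition (exactly 2 times):
  drop bottle: 2
  drop fruit: 2
  drop push: 2
  drop wall: 2
  fruit push: 2
  wall drop: 2

drop bottle; drop fruit; drop push; drop wall; fruit push; wall drop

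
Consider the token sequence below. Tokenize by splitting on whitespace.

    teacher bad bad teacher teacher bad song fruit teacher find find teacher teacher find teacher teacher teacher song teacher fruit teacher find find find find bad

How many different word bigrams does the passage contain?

14

26 tokens → 25 bigram windows in total.
Repeated bigrams (each contributes count−1 duplicates):
  find find: 4
  teacher teacher: 4
  teacher find: 3
  find teacher: 2
  fruit teacher: 2
  teacher bad: 2
11 duplicate windows → 25 − 11 = 14 distinct.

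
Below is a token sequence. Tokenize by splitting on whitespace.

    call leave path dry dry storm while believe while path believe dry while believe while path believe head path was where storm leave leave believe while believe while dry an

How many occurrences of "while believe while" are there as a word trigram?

3

Scanning the 28 overlapping trigram windows for "while believe while":
  position 7–9: while believe while
  position 13–15: while believe while
  position 26–28: while believe while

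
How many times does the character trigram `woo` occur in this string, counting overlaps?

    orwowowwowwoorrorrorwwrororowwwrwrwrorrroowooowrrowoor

3

Sliding a length-3 window over the 54 characters (52 positions):
  position 11–13: woo
  position 43–45: woo
  position 51–53: woo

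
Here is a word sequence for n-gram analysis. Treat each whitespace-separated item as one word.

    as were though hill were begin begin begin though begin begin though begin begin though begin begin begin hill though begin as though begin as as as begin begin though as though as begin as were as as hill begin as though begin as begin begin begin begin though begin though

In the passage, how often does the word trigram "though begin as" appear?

Scanning the 49 overlapping trigram windows for "though begin as":
  position 20–22: though begin as
  position 23–25: though begin as
  position 42–44: though begin as

3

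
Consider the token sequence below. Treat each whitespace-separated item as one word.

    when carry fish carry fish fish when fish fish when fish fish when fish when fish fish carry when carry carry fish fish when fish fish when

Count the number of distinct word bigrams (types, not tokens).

8

27 tokens → 26 bigram windows in total.
Repeated bigrams (each contributes count−1 duplicates):
  fish fish: 6
  fish when: 6
  when fish: 5
  carry fish: 3
  fish carry: 2
  when carry: 2
18 duplicate windows → 26 − 18 = 8 distinct.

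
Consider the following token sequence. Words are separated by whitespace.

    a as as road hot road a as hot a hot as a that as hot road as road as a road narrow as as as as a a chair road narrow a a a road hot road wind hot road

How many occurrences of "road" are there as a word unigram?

Scanning the 41 tokens for "road":
  position 4: road
  position 6: road
  position 17: road
  position 19: road
  position 22: road
  position 31: road
  position 36: road
  position 38: road
  position 41: road

9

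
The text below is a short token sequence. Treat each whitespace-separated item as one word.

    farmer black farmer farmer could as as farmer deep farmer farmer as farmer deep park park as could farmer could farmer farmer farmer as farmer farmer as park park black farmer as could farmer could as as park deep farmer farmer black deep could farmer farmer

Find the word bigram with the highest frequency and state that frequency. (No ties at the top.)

"farmer farmer", 7 times

Bigram frequencies (highest first):
  farmer farmer: 7
  farmer as: 4
  could farmer: 4
  farmer could: 3
  as farmer: 3
  farmer black: 2
  … (14 more, each ≤ 2)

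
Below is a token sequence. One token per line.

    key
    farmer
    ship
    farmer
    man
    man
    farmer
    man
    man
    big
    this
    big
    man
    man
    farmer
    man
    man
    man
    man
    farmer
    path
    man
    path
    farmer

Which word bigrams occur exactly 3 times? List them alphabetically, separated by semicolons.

Bigram counts meeting the condition (exactly 3 times):
  farmer man: 3
  man farmer: 3

farmer man; man farmer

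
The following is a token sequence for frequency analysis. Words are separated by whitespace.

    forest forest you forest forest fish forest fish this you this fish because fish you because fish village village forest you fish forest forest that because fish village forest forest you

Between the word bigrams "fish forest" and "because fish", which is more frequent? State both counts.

"because fish" (3 vs 2)

"fish forest": 2 occurrences
"because fish": 3 occurrences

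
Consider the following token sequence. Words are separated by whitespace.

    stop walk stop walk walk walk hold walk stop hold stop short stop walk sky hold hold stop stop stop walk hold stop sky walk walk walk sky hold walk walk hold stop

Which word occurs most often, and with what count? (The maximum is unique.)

"walk", 12 times

Unigram frequencies (highest first):
  walk: 12
  stop: 10
  hold: 7
  sky: 3
  short: 1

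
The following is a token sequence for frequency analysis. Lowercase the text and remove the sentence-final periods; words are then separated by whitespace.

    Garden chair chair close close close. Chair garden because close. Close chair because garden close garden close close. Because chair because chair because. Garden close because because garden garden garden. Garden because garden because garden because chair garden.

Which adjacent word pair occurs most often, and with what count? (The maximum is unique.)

Bigram frequencies (highest first):
  because garden: 5
  close close: 4
  garden because: 4
  chair because: 3
  garden close: 3
  because chair: 3
  … (10 more, each ≤ 3)

"because garden", 5 times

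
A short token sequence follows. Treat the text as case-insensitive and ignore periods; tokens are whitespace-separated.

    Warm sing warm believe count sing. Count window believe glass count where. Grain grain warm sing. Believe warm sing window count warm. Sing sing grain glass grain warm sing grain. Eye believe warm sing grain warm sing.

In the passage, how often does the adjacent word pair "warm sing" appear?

Scanning the 36 overlapping bigram windows for "warm sing":
  position 1–2: warm sing
  position 15–16: warm sing
  position 18–19: warm sing
  position 22–23: warm sing
  position 28–29: warm sing
  position 33–34: warm sing
  position 36–37: warm sing

7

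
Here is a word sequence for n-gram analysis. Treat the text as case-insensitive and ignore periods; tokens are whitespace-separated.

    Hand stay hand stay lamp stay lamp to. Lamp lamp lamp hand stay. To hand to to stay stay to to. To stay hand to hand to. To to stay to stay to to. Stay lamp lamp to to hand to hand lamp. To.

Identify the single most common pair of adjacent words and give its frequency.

Bigram frequencies (highest first):
  to to: 7
  to stay: 5
  stay to: 4
  to hand: 4
  hand to: 4
  hand stay: 3
  … (9 more, each ≤ 3)

"to to", 7 times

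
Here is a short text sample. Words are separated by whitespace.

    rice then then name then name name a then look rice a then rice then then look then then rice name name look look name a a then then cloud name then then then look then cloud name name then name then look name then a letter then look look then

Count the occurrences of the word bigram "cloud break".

Scanning the 50 overlapping bigram windows for "cloud break":
  (none found)

0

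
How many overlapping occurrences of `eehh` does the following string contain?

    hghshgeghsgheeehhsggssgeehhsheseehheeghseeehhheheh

4

Sliding a length-4 window over the 50 characters (47 positions):
  position 14–17: eehh
  position 24–27: eehh
  position 32–35: eehh
  position 42–45: eehh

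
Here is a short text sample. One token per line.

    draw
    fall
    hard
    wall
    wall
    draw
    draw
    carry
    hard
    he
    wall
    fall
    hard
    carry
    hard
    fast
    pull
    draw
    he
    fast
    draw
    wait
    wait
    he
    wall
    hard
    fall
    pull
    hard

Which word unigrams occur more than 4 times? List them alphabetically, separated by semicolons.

draw; hard

Unigram counts meeting the condition (more than 4 times):
  draw: 5
  hard: 6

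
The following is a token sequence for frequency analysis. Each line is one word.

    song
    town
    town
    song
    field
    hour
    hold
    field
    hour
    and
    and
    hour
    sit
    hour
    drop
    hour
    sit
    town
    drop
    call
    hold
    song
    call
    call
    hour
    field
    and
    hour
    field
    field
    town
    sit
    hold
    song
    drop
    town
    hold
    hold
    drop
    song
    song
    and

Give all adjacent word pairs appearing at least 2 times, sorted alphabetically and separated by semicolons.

and hour; field hour; hold song; hour field; hour sit

Bigram counts meeting the condition (at least 2 times):
  and hour: 2
  field hour: 2
  hold song: 2
  hour field: 2
  hour sit: 2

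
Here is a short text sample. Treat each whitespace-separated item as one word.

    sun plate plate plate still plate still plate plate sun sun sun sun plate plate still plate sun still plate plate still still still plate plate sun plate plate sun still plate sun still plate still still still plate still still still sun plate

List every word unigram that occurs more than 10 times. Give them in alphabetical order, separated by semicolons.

plate; still

Unigram counts meeting the condition (more than 10 times):
  plate: 19
  still: 15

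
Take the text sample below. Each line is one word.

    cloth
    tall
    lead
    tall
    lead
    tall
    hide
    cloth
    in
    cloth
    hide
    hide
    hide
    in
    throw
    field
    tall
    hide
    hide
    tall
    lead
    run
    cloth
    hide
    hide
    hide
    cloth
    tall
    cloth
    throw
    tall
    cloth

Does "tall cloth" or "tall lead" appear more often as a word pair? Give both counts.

"tall lead" (3 vs 2)

"tall cloth": 2 occurrences
"tall lead": 3 occurrences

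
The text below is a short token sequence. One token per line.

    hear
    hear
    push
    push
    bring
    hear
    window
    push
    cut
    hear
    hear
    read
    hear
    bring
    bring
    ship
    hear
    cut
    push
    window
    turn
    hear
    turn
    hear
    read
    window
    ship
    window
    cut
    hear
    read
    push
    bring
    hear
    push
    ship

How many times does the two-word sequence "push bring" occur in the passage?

2

Scanning the 35 overlapping bigram windows for "push bring":
  position 4–5: push bring
  position 32–33: push bring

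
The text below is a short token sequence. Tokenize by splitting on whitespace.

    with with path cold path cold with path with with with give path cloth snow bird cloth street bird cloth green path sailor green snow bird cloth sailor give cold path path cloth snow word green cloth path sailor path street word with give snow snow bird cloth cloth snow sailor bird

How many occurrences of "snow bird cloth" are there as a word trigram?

3

Scanning the 50 overlapping trigram windows for "snow bird cloth":
  position 15–17: snow bird cloth
  position 25–27: snow bird cloth
  position 46–48: snow bird cloth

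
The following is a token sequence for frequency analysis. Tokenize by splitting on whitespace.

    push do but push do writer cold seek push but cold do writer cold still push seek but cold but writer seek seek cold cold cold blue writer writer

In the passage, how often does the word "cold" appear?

7

Scanning the 29 tokens for "cold":
  position 7: cold
  position 11: cold
  position 14: cold
  position 19: cold
  position 24: cold
  position 25: cold
  position 26: cold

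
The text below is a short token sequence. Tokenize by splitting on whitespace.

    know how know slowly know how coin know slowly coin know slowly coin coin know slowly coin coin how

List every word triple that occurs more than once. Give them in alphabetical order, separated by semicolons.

coin know slowly; know slowly coin; slowly coin coin

Trigram counts meeting the condition (more than once):
  coin know slowly: 3
  know slowly coin: 3
  slowly coin coin: 2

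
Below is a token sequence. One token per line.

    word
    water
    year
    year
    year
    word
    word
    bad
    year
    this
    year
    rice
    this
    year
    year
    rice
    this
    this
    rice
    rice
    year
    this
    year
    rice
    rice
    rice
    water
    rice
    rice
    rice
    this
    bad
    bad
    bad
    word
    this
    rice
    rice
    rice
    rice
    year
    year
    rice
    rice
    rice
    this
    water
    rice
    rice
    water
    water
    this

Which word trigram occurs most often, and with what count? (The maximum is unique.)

Trigram frequencies (highest first):
  rice rice rice: 5
  year this year: 2
  this year rice: 2
  year rice this: 2
  year year rice: 2
  this rice rice: 2
  … (30 more, each ≤ 2)

"rice rice rice", 5 times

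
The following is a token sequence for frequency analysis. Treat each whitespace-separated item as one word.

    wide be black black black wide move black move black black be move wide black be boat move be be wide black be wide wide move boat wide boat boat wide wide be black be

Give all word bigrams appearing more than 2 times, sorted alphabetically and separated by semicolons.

Bigram counts meeting the condition (more than 2 times):
  black be: 4
  black black: 3

black be; black black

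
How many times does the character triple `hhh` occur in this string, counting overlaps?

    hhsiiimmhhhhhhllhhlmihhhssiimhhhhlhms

7

Sliding a length-3 window over the 37 characters (35 positions):
  position 9–11: hhh
  position 10–12: hhh
  position 11–13: hhh
  position 12–14: hhh
  position 22–24: hhh
  position 30–32: hhh
  position 31–33: hhh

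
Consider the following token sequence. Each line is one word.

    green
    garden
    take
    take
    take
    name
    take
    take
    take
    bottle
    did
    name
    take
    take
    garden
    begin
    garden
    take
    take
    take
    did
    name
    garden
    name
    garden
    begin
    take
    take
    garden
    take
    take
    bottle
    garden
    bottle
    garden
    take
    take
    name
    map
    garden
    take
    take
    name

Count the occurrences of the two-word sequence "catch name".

Scanning the 42 overlapping bigram windows for "catch name":
  (none found)

0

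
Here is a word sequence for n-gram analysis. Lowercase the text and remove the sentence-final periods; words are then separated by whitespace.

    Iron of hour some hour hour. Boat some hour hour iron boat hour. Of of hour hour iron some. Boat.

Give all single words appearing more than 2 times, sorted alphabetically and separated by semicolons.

Unigram counts meeting the condition (more than 2 times):
  boat: 3
  hour: 8
  iron: 3
  of: 3
  some: 3

boat; hour; iron; of; some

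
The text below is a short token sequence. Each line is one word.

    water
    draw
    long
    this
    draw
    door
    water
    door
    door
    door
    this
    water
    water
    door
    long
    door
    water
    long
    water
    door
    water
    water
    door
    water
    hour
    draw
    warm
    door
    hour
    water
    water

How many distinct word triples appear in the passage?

27

31 tokens → 29 trigram windows in total.
Repeated trigrams (each contributes count−1 duplicates):
  water door water: 2
  water water door: 2
2 duplicate windows → 29 − 2 = 27 distinct.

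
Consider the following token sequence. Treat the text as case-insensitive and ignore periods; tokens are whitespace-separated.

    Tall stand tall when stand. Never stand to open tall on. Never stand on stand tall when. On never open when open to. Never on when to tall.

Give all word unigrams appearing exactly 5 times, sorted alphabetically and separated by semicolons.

Unigram counts meeting the condition (exactly 5 times):
  stand: 5
  tall: 5

stand; tall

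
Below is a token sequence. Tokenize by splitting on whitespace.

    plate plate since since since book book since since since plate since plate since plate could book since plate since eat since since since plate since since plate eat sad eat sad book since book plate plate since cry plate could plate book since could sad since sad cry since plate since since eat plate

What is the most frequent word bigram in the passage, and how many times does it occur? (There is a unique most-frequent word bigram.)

"since since", 8 times

Bigram frequencies (highest first):
  since since: 8
  plate since: 7
  since plate: 7
  book since: 4
  plate plate: 2
  since book: 2
  … (21 more, each ≤ 2)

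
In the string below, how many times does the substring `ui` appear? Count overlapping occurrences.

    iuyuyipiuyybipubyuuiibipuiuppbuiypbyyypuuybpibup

Sliding a length-2 window over the 48 characters (47 positions):
  position 19–20: ui
  position 25–26: ui
  position 31–32: ui

3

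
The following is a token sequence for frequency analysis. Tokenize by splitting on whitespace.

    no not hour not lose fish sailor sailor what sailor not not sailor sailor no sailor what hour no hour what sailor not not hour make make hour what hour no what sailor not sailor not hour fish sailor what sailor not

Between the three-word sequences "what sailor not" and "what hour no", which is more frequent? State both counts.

"what sailor not" (4 vs 2)

"what sailor not": 4 occurrences
"what hour no": 2 occurrences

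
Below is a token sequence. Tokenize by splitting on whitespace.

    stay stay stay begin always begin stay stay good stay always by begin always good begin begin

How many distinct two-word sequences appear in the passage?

17 tokens → 16 bigram windows in total.
Repeated bigrams (each contributes count−1 duplicates):
  stay stay: 3
  begin always: 2
3 duplicate windows → 16 − 3 = 13 distinct.

13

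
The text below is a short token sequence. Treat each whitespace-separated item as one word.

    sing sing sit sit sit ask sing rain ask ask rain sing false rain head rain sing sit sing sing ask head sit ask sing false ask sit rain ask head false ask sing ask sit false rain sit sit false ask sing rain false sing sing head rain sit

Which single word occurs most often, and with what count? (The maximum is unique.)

"sing", 12 times

Unigram frequencies (highest first):
  sing: 12
  sit: 10
  ask: 10
  rain: 8
  false: 6
  head: 4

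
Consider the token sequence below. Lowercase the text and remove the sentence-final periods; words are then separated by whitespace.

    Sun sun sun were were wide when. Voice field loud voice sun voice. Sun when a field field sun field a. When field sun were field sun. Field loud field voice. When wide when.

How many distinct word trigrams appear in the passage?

34 tokens → 32 trigram windows in total.
Repeated trigrams (each contributes count−1 duplicates):
  field sun field: 2
1 duplicate windows → 32 − 1 = 31 distinct.

31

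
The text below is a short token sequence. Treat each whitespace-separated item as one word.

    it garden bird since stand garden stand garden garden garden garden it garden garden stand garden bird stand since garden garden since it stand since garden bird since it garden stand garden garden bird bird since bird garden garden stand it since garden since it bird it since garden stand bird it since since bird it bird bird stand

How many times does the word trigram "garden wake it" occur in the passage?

Scanning the 57 overlapping trigram windows for "garden wake it":
  (none found)

0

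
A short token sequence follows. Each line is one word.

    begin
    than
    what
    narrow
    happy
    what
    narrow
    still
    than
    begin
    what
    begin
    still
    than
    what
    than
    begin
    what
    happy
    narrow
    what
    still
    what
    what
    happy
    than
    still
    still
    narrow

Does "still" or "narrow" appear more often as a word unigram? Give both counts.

"still" (5 vs 4)

"still": 5 occurrences
"narrow": 4 occurrences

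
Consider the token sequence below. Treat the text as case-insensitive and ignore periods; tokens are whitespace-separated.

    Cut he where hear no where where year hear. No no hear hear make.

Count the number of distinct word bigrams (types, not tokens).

12

14 tokens → 13 bigram windows in total.
Repeated bigrams (each contributes count−1 duplicates):
  hear no: 2
1 duplicate windows → 13 − 1 = 12 distinct.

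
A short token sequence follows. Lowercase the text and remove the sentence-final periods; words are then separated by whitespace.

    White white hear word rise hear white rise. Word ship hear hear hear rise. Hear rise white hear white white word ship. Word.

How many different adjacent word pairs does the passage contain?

15

23 tokens → 22 bigram windows in total.
Repeated bigrams (each contributes count−1 duplicates):
  hear hear: 2
  hear rise: 2
  hear white: 2
  rise hear: 2
  white hear: 2
  white white: 2
  word ship: 2
7 duplicate windows → 22 − 7 = 15 distinct.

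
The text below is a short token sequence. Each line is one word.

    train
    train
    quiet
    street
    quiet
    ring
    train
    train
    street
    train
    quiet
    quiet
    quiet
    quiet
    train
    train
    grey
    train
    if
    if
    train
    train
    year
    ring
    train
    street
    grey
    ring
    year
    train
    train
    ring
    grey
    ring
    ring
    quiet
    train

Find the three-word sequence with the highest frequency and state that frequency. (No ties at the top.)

Trigram frequencies (highest first):
  quiet quiet quiet: 2
  train train quiet: 1
  train quiet street: 1
  quiet street quiet: 1
  street quiet ring: 1
  quiet ring train: 1
  … (28 more, each ≤ 1)

"quiet quiet quiet", 2 times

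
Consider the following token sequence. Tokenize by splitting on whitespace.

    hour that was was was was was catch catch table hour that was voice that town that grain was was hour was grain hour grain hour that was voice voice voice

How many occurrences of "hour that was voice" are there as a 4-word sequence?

2

Scanning the 28 overlapping 4-gram windows for "hour that was voice":
  position 11–14: hour that was voice
  position 26–29: hour that was voice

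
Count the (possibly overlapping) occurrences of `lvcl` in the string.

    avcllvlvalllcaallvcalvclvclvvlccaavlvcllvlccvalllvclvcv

Sliding a length-4 window over the 55 characters (52 positions):
  position 21–24: lvcl
  position 24–27: lvcl
  position 36–39: lvcl
  position 49–52: lvcl

4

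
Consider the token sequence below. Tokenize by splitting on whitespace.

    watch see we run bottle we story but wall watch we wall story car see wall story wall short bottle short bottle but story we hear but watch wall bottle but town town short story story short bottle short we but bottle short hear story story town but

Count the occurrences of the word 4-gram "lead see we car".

0

Scanning the 45 overlapping 4-gram windows for "lead see we car":
  (none found)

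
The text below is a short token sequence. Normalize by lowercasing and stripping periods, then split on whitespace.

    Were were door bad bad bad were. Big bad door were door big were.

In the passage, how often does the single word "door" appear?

Scanning the 14 tokens for "door":
  position 3: door
  position 10: door
  position 12: door

3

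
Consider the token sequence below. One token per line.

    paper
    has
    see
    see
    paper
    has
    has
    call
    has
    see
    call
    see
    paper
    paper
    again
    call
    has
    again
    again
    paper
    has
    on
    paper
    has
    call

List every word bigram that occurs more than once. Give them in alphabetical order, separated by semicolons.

Bigram counts meeting the condition (more than once):
  call has: 2
  has call: 2
  has see: 2
  paper has: 4
  see paper: 2

call has; has call; has see; paper has; see paper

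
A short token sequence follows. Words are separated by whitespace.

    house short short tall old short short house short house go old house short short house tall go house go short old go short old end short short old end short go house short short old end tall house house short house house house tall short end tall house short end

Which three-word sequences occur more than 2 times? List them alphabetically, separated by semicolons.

house short short; short old end

Trigram counts meeting the condition (more than 2 times):
  house short short: 3
  short old end: 3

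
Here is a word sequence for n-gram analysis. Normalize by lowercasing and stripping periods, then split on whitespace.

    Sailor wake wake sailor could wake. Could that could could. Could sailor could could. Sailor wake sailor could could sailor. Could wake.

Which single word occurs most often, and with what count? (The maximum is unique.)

"could", 10 times

Unigram frequencies (highest first):
  could: 10
  sailor: 6
  wake: 5
  that: 1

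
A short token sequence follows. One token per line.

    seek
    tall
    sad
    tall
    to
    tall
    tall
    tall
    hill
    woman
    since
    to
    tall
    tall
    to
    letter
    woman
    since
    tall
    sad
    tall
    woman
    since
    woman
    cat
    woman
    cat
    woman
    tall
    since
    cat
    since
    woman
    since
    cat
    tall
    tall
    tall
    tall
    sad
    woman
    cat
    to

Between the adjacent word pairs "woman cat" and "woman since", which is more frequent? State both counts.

"woman cat": 3 occurrences
"woman since": 4 occurrences

"woman since" (4 vs 3)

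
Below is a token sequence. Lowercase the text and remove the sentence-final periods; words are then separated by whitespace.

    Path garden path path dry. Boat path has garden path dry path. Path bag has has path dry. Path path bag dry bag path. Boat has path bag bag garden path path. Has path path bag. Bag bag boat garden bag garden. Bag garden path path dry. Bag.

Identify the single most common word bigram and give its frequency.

Bigram frequencies (highest first):
  path path: 6
  garden path: 4
  path dry: 4
  path bag: 4
  has path: 3
  bag bag: 3
  … (17 more, each ≤ 3)

"path path", 6 times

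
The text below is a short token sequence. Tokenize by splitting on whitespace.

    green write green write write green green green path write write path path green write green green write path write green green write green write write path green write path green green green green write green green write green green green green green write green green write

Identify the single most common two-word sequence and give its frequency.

Bigram frequencies (highest first):
  green green: 13
  green write: 11
  write green: 8
  write path: 4
  write write: 3
  path green: 3
  … (3 more, each ≤ 2)

"green green", 13 times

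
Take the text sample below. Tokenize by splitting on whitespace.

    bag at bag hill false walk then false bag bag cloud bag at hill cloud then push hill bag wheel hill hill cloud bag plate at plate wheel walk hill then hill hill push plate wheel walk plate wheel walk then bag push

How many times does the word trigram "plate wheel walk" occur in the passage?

3

Scanning the 41 overlapping trigram windows for "plate wheel walk":
  position 27–29: plate wheel walk
  position 35–37: plate wheel walk
  position 38–40: plate wheel walk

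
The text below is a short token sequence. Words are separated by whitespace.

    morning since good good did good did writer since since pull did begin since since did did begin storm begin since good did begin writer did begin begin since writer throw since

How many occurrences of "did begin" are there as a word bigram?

Scanning the 31 overlapping bigram windows for "did begin":
  position 12–13: did begin
  position 17–18: did begin
  position 23–24: did begin
  position 26–27: did begin

4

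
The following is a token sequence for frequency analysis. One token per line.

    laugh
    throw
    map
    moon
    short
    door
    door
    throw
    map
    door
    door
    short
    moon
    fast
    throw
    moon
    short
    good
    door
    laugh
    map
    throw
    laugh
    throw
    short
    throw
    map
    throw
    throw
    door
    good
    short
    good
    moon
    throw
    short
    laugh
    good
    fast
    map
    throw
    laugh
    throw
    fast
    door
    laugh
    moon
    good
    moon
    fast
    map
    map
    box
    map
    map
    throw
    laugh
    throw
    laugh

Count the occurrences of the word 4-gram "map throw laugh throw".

Scanning the 56 overlapping 4-gram windows for "map throw laugh throw":
  position 21–24: map throw laugh throw
  position 40–43: map throw laugh throw
  position 55–58: map throw laugh throw

3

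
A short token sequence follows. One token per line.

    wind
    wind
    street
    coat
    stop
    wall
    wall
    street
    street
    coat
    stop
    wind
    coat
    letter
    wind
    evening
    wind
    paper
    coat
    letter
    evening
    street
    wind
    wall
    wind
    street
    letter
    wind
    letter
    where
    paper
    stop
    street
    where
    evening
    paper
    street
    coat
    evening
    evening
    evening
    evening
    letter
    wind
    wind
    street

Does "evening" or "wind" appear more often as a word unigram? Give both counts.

"wind" (10 vs 7)

"evening": 7 occurrences
"wind": 10 occurrences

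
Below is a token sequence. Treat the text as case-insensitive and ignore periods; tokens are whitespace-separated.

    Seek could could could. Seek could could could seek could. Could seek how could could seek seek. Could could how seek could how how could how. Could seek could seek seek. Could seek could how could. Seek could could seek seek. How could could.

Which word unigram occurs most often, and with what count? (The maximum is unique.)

"could", 23 times

Unigram frequencies (highest first):
  could: 23
  seek: 14
  how: 7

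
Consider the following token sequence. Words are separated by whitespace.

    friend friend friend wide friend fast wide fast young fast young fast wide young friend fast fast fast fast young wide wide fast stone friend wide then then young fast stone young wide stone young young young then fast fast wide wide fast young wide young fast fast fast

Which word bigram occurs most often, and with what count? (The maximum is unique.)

"fast fast", 6 times

Bigram frequencies (highest first):
  fast fast: 6
  fast young: 4
  young fast: 4
  fast wide: 3
  wide fast: 3
  young wide: 3
  … (17 more, each ≤ 2)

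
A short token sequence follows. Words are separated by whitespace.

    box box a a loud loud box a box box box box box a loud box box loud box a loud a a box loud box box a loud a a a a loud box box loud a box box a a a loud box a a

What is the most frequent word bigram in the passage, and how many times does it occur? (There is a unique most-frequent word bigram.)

Bigram frequencies (highest first):
  box box: 9
  a a: 8
  box a: 7
  a loud: 6
  loud box: 6
  a box: 3
  … (3 more, each ≤ 3)

"box box", 9 times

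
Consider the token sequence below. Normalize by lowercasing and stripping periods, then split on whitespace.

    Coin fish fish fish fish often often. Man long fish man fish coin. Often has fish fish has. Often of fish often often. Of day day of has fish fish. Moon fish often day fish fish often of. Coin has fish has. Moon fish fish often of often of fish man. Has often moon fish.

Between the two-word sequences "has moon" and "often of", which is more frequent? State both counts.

"has moon": 1 occurrence
"often of": 5 occurrences

"often of" (5 vs 1)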